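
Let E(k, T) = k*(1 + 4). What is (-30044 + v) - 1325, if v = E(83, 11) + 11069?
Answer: -19885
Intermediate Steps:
E(k, T) = 5*k (E(k, T) = k*5 = 5*k)
v = 11484 (v = 5*83 + 11069 = 415 + 11069 = 11484)
(-30044 + v) - 1325 = (-30044 + 11484) - 1325 = -18560 - 1325 = -19885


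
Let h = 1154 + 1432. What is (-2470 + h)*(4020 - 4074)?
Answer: -6264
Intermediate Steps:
h = 2586
(-2470 + h)*(4020 - 4074) = (-2470 + 2586)*(4020 - 4074) = 116*(-54) = -6264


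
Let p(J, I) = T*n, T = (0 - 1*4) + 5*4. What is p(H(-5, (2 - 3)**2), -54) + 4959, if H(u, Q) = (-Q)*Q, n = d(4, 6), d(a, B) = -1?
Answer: 4943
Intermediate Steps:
n = -1
T = 16 (T = (0 - 4) + 20 = -4 + 20 = 16)
H(u, Q) = -Q**2
p(J, I) = -16 (p(J, I) = 16*(-1) = -16)
p(H(-5, (2 - 3)**2), -54) + 4959 = -16 + 4959 = 4943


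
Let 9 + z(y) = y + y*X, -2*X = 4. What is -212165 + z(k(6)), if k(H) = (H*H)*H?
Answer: -212390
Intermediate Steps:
X = -2 (X = -1/2*4 = -2)
k(H) = H**3 (k(H) = H**2*H = H**3)
z(y) = -9 - y (z(y) = -9 + (y + y*(-2)) = -9 + (y - 2*y) = -9 - y)
-212165 + z(k(6)) = -212165 + (-9 - 1*6**3) = -212165 + (-9 - 1*216) = -212165 + (-9 - 216) = -212165 - 225 = -212390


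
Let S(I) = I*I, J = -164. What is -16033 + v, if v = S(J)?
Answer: 10863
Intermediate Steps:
S(I) = I**2
v = 26896 (v = (-164)**2 = 26896)
-16033 + v = -16033 + 26896 = 10863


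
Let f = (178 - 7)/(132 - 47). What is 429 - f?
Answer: 36294/85 ≈ 426.99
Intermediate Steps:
f = 171/85 ≈ 2.0118
429 - f = 429 - 1*171/85 = 429 - 171/85 = 36294/85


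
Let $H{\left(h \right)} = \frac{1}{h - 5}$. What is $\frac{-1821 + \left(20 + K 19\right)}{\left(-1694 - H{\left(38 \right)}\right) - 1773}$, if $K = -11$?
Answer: $\frac{33165}{57206} \approx 0.57975$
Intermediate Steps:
$H{\left(h \right)} = \frac{1}{-5 + h}$
$\frac{-1821 + \left(20 + K 19\right)}{\left(-1694 - H{\left(38 \right)}\right) - 1773} = \frac{-1821 + \left(20 - 209\right)}{\left(-1694 - \frac{1}{-5 + 38}\right) - 1773} = \frac{-1821 + \left(20 - 209\right)}{\left(-1694 - \frac{1}{33}\right) - 1773} = \frac{-1821 - 189}{\left(-1694 - \frac{1}{33}\right) - 1773} = - \frac{2010}{\left(-1694 - \frac{1}{33}\right) - 1773} = - \frac{2010}{- \frac{55903}{33} - 1773} = - \frac{2010}{- \frac{114412}{33}} = \left(-2010\right) \left(- \frac{33}{114412}\right) = \frac{33165}{57206}$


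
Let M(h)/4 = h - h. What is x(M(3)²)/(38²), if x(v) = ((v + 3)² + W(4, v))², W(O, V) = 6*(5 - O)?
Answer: 225/1444 ≈ 0.15582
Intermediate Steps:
W(O, V) = 30 - 6*O
M(h) = 0 (M(h) = 4*(h - h) = 4*0 = 0)
x(v) = (6 + (3 + v)²)² (x(v) = ((v + 3)² + (30 - 6*4))² = ((3 + v)² + (30 - 24))² = ((3 + v)² + 6)² = (6 + (3 + v)²)²)
x(M(3)²)/(38²) = (6 + (3 + 0²)²)²/(38²) = (6 + (3 + 0)²)²/1444 = (6 + 3²)²*(1/1444) = (6 + 9)²*(1/1444) = 15²*(1/1444) = 225*(1/1444) = 225/1444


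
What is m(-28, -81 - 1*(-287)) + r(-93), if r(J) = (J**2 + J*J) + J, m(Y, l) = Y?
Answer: 17177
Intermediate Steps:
r(J) = J + 2*J**2 (r(J) = (J**2 + J**2) + J = 2*J**2 + J = J + 2*J**2)
m(-28, -81 - 1*(-287)) + r(-93) = -28 - 93*(1 + 2*(-93)) = -28 - 93*(1 - 186) = -28 - 93*(-185) = -28 + 17205 = 17177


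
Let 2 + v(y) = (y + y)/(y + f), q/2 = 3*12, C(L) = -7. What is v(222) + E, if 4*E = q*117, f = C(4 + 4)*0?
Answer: 2106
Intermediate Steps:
f = 0 (f = -7*0 = 0)
q = 72 (q = 2*(3*12) = 2*36 = 72)
E = 2106 (E = (72*117)/4 = (1/4)*8424 = 2106)
v(y) = 0 (v(y) = -2 + (y + y)/(y + 0) = -2 + (2*y)/y = -2 + 2 = 0)
v(222) + E = 0 + 2106 = 2106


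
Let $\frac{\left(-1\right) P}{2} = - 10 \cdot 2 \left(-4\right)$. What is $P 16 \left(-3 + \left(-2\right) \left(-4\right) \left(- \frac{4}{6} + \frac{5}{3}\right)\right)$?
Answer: $-12800$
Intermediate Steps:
$P = -160$ ($P = - 2 \left(- 10 \cdot 2 \left(-4\right)\right) = - 2 \left(\left(-10\right) \left(-8\right)\right) = \left(-2\right) 80 = -160$)
$P 16 \left(-3 + \left(-2\right) \left(-4\right) \left(- \frac{4}{6} + \frac{5}{3}\right)\right) = \left(-160\right) 16 \left(-3 + \left(-2\right) \left(-4\right) \left(- \frac{4}{6} + \frac{5}{3}\right)\right) = - 2560 \left(-3 + 8 \left(\left(-4\right) \frac{1}{6} + 5 \cdot \frac{1}{3}\right)\right) = - 2560 \left(-3 + 8 \left(- \frac{2}{3} + \frac{5}{3}\right)\right) = - 2560 \left(-3 + 8 \cdot 1\right) = - 2560 \left(-3 + 8\right) = \left(-2560\right) 5 = -12800$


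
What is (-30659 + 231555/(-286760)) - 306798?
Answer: -19353880175/57352 ≈ -3.3746e+5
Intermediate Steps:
(-30659 + 231555/(-286760)) - 306798 = (-30659 + 231555*(-1/286760)) - 306798 = (-30659 - 46311/57352) - 306798 = -1758401279/57352 - 306798 = -19353880175/57352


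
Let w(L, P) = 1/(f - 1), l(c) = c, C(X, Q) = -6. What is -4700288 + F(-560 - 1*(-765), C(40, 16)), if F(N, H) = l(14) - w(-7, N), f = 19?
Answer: -84604933/18 ≈ -4.7003e+6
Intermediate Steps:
w(L, P) = 1/18 (w(L, P) = 1/(19 - 1) = 1/18)
F(N, H) = 251/18 (F(N, H) = 14 - 1*1/18 = 14 - 1/18 = 251/18)
-4700288 + F(-560 - 1*(-765), C(40, 16)) = -4700288 + 251/18 = -84604933/18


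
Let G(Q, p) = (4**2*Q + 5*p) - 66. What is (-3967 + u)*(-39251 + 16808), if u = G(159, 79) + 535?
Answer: 12545637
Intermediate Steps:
G(Q, p) = -66 + 5*p + 16*Q (G(Q, p) = (16*Q + 5*p) - 66 = (5*p + 16*Q) - 66 = -66 + 5*p + 16*Q)
u = 3408 (u = (-66 + 5*79 + 16*159) + 535 = (-66 + 395 + 2544) + 535 = 2873 + 535 = 3408)
(-3967 + u)*(-39251 + 16808) = (-3967 + 3408)*(-39251 + 16808) = -559*(-22443) = 12545637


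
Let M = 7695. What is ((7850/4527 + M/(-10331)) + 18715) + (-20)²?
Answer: 894024936340/46768437 ≈ 19116.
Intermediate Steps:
((7850/4527 + M/(-10331)) + 18715) + (-20)² = ((7850/4527 + 7695/(-10331)) + 18715) + (-20)² = ((7850*(1/4527) + 7695*(-1/10331)) + 18715) + 400 = ((7850/4527 - 7695/10331) + 18715) + 400 = (46263085/46768437 + 18715) + 400 = 875317561540/46768437 + 400 = 894024936340/46768437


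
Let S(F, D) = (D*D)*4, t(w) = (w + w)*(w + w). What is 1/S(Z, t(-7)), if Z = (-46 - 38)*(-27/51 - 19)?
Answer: 1/153664 ≈ 6.5077e-6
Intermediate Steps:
t(w) = 4*w² (t(w) = (2*w)*(2*w) = 4*w²)
Z = 27888/17 (Z = -84*(-27*1/51 - 19) = -84*(-9/17 - 19) = -84*(-332/17) = 27888/17 ≈ 1640.5)
S(F, D) = 4*D² (S(F, D) = D²*4 = 4*D²)
1/S(Z, t(-7)) = 1/(4*(4*(-7)²)²) = 1/(4*(4*49)²) = 1/(4*196²) = 1/(4*38416) = 1/153664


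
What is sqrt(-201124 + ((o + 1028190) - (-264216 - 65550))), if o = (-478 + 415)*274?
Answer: sqrt(1139570) ≈ 1067.5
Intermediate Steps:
o = -17262 (o = -63*274 = -17262)
sqrt(-201124 + ((o + 1028190) - (-264216 - 65550))) = sqrt(-201124 + ((-17262 + 1028190) - (-264216 - 65550))) = sqrt(-201124 + (1010928 - 1*(-329766))) = sqrt(-201124 + (1010928 + 329766)) = sqrt(-201124 + 1340694) = sqrt(1139570)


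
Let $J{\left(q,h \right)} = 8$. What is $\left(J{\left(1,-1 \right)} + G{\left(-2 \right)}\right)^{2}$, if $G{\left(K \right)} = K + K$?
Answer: $16$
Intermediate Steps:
$G{\left(K \right)} = 2 K$
$\left(J{\left(1,-1 \right)} + G{\left(-2 \right)}\right)^{2} = \left(8 + 2 \left(-2\right)\right)^{2} = \left(8 - 4\right)^{2} = 4^{2} = 16$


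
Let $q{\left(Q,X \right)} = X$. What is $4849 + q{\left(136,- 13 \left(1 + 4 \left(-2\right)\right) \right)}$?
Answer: $4940$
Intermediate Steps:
$4849 + q{\left(136,- 13 \left(1 + 4 \left(-2\right)\right) \right)} = 4849 - 13 \left(1 + 4 \left(-2\right)\right) = 4849 - 13 \left(1 - 8\right) = 4849 - -91 = 4849 + 91 = 4940$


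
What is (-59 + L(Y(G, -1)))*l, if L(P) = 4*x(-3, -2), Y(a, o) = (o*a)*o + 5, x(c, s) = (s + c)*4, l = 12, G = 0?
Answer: -1668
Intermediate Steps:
x(c, s) = 4*c + 4*s (x(c, s) = (c + s)*4 = 4*c + 4*s)
Y(a, o) = 5 + a*o² (Y(a, o) = (a*o)*o + 5 = a*o² + 5 = 5 + a*o²)
L(P) = -80 (L(P) = 4*(4*(-3) + 4*(-2)) = 4*(-12 - 8) = 4*(-20) = -80)
(-59 + L(Y(G, -1)))*l = (-59 - 80)*12 = -139*12 = -1668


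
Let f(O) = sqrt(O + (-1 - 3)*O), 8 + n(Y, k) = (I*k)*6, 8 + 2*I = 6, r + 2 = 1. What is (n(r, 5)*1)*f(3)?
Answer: -114*I ≈ -114.0*I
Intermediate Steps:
r = -1 (r = -2 + 1 = -1)
I = -1 (I = -4 + (1/2)*6 = -4 + 3 = -1)
n(Y, k) = -8 - 6*k (n(Y, k) = -8 - k*6 = -8 - 6*k)
f(O) = sqrt(3)*sqrt(-O) (f(O) = sqrt(O - 4*O) = sqrt(-3*O) = sqrt(3)*sqrt(-O))
(n(r, 5)*1)*f(3) = ((-8 - 6*5)*1)*(sqrt(3)*sqrt(-1*3)) = ((-8 - 30)*1)*(sqrt(3)*sqrt(-3)) = (-38*1)*(sqrt(3)*(I*sqrt(3))) = -114*I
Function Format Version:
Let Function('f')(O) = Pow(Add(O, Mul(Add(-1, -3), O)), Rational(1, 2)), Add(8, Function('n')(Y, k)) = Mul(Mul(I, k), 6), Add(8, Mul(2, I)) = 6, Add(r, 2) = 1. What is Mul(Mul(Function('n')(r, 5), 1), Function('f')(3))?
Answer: Mul(-114, I) ≈ Mul(-114.00, I)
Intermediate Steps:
r = -1 (r = Add(-2, 1) = -1)
I = -1 (I = Add(-4, Mul(Rational(1, 2), 6)) = Add(-4, 3) = -1)
Function('n')(Y, k) = Add(-8, Mul(-6, k)) (Function('n')(Y, k) = Add(-8, Mul(Mul(-1, k), 6)) = Add(-8, Mul(-6, k)))
Function('f')(O) = Mul(Pow(3, Rational(1, 2)), Pow(Mul(-1, O), Rational(1, 2))) (Function('f')(O) = Pow(Add(O, Mul(-4, O)), Rational(1, 2)) = Pow(Mul(-3, O), Rational(1, 2)) = Mul(Pow(3, Rational(1, 2)), Pow(Mul(-1, O), Rational(1, 2))))
Mul(Mul(Function('n')(r, 5), 1), Function('f')(3)) = Mul(Mul(Add(-8, Mul(-6, 5)), 1), Mul(Pow(3, Rational(1, 2)), Pow(Mul(-1, 3), Rational(1, 2)))) = Mul(Mul(Add(-8, -30), 1), Mul(Pow(3, Rational(1, 2)), Pow(-3, Rational(1, 2)))) = Mul(Mul(-38, 1), Mul(Pow(3, Rational(1, 2)), Mul(I, Pow(3, Rational(1, 2))))) = Mul(-38, Mul(3, I)) = Mul(-114, I)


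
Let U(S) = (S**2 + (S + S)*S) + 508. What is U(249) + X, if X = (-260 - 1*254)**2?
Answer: 450707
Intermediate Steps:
U(S) = 508 + 3*S**2 (U(S) = (S**2 + (2*S)*S) + 508 = (S**2 + 2*S**2) + 508 = 3*S**2 + 508 = 508 + 3*S**2)
X = 264196 (X = (-260 - 254)**2 = (-514)**2 = 264196)
U(249) + X = (508 + 3*249**2) + 264196 = (508 + 3*62001) + 264196 = (508 + 186003) + 264196 = 186511 + 264196 = 450707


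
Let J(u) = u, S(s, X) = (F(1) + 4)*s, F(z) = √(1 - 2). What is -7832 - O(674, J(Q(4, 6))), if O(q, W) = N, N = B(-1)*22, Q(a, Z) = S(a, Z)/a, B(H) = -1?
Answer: -7810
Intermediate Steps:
F(z) = I (F(z) = √(-1) = I)
S(s, X) = s*(4 + I) (S(s, X) = (I + 4)*s = (4 + I)*s = s*(4 + I))
Q(a, Z) = 4 + I (Q(a, Z) = (a*(4 + I))/a = 4 + I)
N = -22 (N = -1*22 = -22)
O(q, W) = -22
-7832 - O(674, J(Q(4, 6))) = -7832 - 1*(-22) = -7832 + 22 = -7810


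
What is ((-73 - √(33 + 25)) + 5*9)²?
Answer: (28 + √58)² ≈ 1268.5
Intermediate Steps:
((-73 - √(33 + 25)) + 5*9)² = ((-73 - √58) + 45)² = (-28 - √58)²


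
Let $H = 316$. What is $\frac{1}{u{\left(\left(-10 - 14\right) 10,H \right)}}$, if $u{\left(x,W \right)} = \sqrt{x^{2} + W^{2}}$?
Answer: $\frac{\sqrt{9841}}{39364} \approx 0.0025201$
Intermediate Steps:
$u{\left(x,W \right)} = \sqrt{W^{2} + x^{2}}$
$\frac{1}{u{\left(\left(-10 - 14\right) 10,H \right)}} = \frac{1}{\sqrt{316^{2} + \left(\left(-10 - 14\right) 10\right)^{2}}} = \frac{1}{\sqrt{99856 + \left(\left(-24\right) 10\right)^{2}}} = \frac{1}{\sqrt{99856 + \left(-240\right)^{2}}} = \frac{1}{\sqrt{99856 + 57600}} = \frac{1}{\sqrt{157456}} = \frac{1}{4 \sqrt{9841}} = \frac{\sqrt{9841}}{39364}$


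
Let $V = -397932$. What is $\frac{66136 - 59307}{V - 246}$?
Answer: $- \frac{6829}{398178} \approx -0.017151$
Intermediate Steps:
$\frac{66136 - 59307}{V - 246} = \frac{66136 - 59307}{-397932 - 246} = \frac{6829}{-397932 - 246} = \frac{6829}{-398178} = 6829 \left(- \frac{1}{398178}\right) = - \frac{6829}{398178}$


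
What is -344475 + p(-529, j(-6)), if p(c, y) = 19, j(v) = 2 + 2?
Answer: -344456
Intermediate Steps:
j(v) = 4
-344475 + p(-529, j(-6)) = -344475 + 19 = -344456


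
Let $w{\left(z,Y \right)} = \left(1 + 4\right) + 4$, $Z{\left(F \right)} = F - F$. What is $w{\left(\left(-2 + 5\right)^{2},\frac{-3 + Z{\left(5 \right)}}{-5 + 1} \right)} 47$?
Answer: $423$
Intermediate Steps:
$Z{\left(F \right)} = 0$
$w{\left(z,Y \right)} = 9$ ($w{\left(z,Y \right)} = 5 + 4 = 9$)
$w{\left(\left(-2 + 5\right)^{2},\frac{-3 + Z{\left(5 \right)}}{-5 + 1} \right)} 47 = 9 \cdot 47 = 423$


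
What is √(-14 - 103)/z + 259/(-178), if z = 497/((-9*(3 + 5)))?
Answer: -259/178 - 216*I*√13/497 ≈ -1.4551 - 1.567*I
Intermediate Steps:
z = -497/72 (z = 497/((-9*8)) = 497/(-72) = 497*(-1/72) = -497/72 ≈ -6.9028)
√(-14 - 103)/z + 259/(-178) = √(-14 - 103)/(-497/72) + 259/(-178) = √(-117)*(-72/497) + 259*(-1/178) = (3*I*√13)*(-72/497) - 259/178 = -216*I*√13/497 - 259/178 = -259/178 - 216*I*√13/497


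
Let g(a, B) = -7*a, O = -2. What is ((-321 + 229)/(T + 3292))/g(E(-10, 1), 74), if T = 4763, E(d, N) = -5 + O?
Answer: -92/394695 ≈ -0.00023309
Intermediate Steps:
E(d, N) = -7 (E(d, N) = -5 - 2 = -7)
((-321 + 229)/(T + 3292))/g(E(-10, 1), 74) = ((-321 + 229)/(4763 + 3292))/((-7*(-7))) = -92/8055/49 = -92*1/8055*(1/49) = -92/8055*1/49 = -92/394695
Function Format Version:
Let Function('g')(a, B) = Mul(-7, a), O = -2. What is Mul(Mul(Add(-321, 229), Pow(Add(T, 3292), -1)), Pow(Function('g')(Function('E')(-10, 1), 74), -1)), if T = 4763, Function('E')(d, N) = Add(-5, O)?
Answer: Rational(-92, 394695) ≈ -0.00023309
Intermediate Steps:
Function('E')(d, N) = -7 (Function('E')(d, N) = Add(-5, -2) = -7)
Mul(Mul(Add(-321, 229), Pow(Add(T, 3292), -1)), Pow(Function('g')(Function('E')(-10, 1), 74), -1)) = Mul(Mul(Add(-321, 229), Pow(Add(4763, 3292), -1)), Pow(Mul(-7, -7), -1)) = Mul(Mul(-92, Pow(8055, -1)), Pow(49, -1)) = Mul(Mul(-92, Rational(1, 8055)), Rational(1, 49)) = Mul(Rational(-92, 8055), Rational(1, 49)) = Rational(-92, 394695)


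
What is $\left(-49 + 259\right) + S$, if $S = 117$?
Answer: $327$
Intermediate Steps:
$\left(-49 + 259\right) + S = \left(-49 + 259\right) + 117 = 210 + 117 = 327$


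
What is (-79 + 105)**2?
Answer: 676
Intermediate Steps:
(-79 + 105)**2 = 26**2 = 676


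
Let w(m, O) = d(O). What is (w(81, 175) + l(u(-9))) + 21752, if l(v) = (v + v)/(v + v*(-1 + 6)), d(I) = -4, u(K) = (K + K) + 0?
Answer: 65245/3 ≈ 21748.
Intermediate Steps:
u(K) = 2*K (u(K) = 2*K + 0 = 2*K)
w(m, O) = -4
l(v) = ⅓ (l(v) = (2*v)/(v + v*5) = (2*v)/(v + 5*v) = (2*v)/((6*v)) = (2*v)*(1/(6*v)) = ⅓)
(w(81, 175) + l(u(-9))) + 21752 = (-4 + ⅓) + 21752 = -11/3 + 21752 = 65245/3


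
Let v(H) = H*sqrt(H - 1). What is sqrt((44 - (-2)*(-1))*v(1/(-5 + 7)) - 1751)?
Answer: sqrt(-7004 + 42*I*sqrt(2))/2 ≈ 0.17743 + 41.845*I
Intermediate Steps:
v(H) = H*sqrt(-1 + H)
sqrt((44 - (-2)*(-1))*v(1/(-5 + 7)) - 1751) = sqrt((44 - (-2)*(-1))*(sqrt(-1 + 1/(-5 + 7))/(-5 + 7)) - 1751) = sqrt((44 - 1*2)*(sqrt(-1 + 1/2)/2) - 1751) = sqrt((44 - 2)*(sqrt(-1 + 1/2)/2) - 1751) = sqrt(42*(sqrt(-1/2)/2) - 1751) = sqrt(42*((I*sqrt(2)/2)/2) - 1751) = sqrt(42*(I*sqrt(2)/4) - 1751) = sqrt(21*I*sqrt(2)/2 - 1751) = sqrt(-1751 + 21*I*sqrt(2)/2)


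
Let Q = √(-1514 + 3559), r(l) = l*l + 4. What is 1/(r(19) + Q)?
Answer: 73/26236 - √2045/131180 ≈ 0.0024377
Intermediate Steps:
r(l) = 4 + l² (r(l) = l² + 4 = 4 + l²)
Q = √2045 ≈ 45.222
1/(r(19) + Q) = 1/((4 + 19²) + √2045) = 1/((4 + 361) + √2045) = 1/(365 + √2045)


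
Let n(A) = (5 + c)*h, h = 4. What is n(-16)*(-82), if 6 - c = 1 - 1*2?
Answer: -3936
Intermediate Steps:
c = 7 (c = 6 - (1 - 1*2) = 6 - (1 - 2) = 6 - 1*(-1) = 6 + 1 = 7)
n(A) = 48 (n(A) = (5 + 7)*4 = 12*4 = 48)
n(-16)*(-82) = 48*(-82) = -3936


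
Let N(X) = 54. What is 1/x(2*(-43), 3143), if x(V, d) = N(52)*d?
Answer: 1/169722 ≈ 5.8920e-6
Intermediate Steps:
x(V, d) = 54*d
1/x(2*(-43), 3143) = 1/(54*3143) = 1/169722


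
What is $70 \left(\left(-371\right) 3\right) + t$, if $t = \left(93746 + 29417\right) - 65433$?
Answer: $-20180$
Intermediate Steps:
$t = 57730$ ($t = 123163 - 65433 = 57730$)
$70 \left(\left(-371\right) 3\right) + t = 70 \left(\left(-371\right) 3\right) + 57730 = 70 \left(-1113\right) + 57730 = -77910 + 57730 = -20180$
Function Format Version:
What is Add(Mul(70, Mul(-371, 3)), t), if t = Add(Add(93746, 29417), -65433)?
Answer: -20180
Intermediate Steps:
t = 57730 (t = Add(123163, -65433) = 57730)
Add(Mul(70, Mul(-371, 3)), t) = Add(Mul(70, Mul(-371, 3)), 57730) = Add(Mul(70, -1113), 57730) = Add(-77910, 57730) = -20180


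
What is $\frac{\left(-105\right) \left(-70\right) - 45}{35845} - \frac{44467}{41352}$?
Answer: $- \frac{258368651}{296452488} \approx -0.87153$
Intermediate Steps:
$\frac{\left(-105\right) \left(-70\right) - 45}{35845} - \frac{44467}{41352} = \left(7350 - 45\right) \frac{1}{35845} - \frac{44467}{41352} = 7305 \cdot \frac{1}{35845} - \frac{44467}{41352} = \frac{1461}{7169} - \frac{44467}{41352} = - \frac{258368651}{296452488}$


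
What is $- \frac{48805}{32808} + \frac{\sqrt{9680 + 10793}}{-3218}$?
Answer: $- \frac{48805}{32808} - \frac{\sqrt{20473}}{3218} \approx -1.5321$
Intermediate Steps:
$- \frac{48805}{32808} + \frac{\sqrt{9680 + 10793}}{-3218} = \left(-48805\right) \frac{1}{32808} + \sqrt{20473} \left(- \frac{1}{3218}\right) = - \frac{48805}{32808} - \frac{\sqrt{20473}}{3218}$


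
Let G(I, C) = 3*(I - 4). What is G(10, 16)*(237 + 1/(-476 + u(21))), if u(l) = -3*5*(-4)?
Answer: 887319/208 ≈ 4266.0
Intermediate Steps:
G(I, C) = -12 + 3*I (G(I, C) = 3*(-4 + I) = -12 + 3*I)
u(l) = 60 (u(l) = -15*(-4) = 60)
G(10, 16)*(237 + 1/(-476 + u(21))) = (-12 + 3*10)*(237 + 1/(-476 + 60)) = (-12 + 30)*(237 + 1/(-416)) = 18*(237 - 1/416) = 18*(98591/416) = 887319/208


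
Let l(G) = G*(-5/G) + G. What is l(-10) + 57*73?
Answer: 4146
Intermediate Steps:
l(G) = -5 + G
l(-10) + 57*73 = (-5 - 10) + 57*73 = -15 + 4161 = 4146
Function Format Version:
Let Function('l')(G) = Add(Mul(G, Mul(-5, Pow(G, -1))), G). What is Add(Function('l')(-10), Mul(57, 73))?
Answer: 4146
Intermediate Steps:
Function('l')(G) = Add(-5, G)
Add(Function('l')(-10), Mul(57, 73)) = Add(Add(-5, -10), Mul(57, 73)) = Add(-15, 4161) = 4146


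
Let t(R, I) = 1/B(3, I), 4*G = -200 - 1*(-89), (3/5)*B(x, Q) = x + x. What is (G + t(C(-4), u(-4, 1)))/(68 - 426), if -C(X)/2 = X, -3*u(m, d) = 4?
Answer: 553/7160 ≈ 0.077235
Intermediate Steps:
u(m, d) = -4/3 (u(m, d) = -1/3*4 = -4/3)
B(x, Q) = 10*x/3 (B(x, Q) = 5*(x + x)/3 = 5*(2*x)/3 = 10*x/3)
G = -111/4 (G = (-200 - 1*(-89))/4 = (-200 + 89)/4 = (1/4)*(-111) = -111/4 ≈ -27.750)
C(X) = -2*X
t(R, I) = 1/10 (t(R, I) = 1/((10/3)*3) = 1/10)
(G + t(C(-4), u(-4, 1)))/(68 - 426) = (-111/4 + 1/10)/(68 - 426) = -553/20/(-358) = -553/20*(-1/358) = 553/7160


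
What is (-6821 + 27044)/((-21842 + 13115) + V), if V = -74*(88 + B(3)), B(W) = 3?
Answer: -20223/15461 ≈ -1.3080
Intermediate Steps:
V = -6734 (V = -74*(88 + 3) = -74*91 = -6734)
(-6821 + 27044)/((-21842 + 13115) + V) = (-6821 + 27044)/((-21842 + 13115) - 6734) = 20223/(-8727 - 6734) = 20223/(-15461) = 20223*(-1/15461) = -20223/15461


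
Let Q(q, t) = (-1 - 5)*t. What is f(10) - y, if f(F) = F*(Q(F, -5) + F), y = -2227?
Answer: 2627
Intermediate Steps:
Q(q, t) = -6*t
f(F) = F*(30 + F) (f(F) = F*(-6*(-5) + F) = F*(30 + F))
f(10) - y = 10*(30 + 10) - 1*(-2227) = 10*40 + 2227 = 400 + 2227 = 2627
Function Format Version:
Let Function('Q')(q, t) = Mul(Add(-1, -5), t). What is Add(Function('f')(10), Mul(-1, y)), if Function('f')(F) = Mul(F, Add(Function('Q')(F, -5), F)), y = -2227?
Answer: 2627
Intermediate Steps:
Function('Q')(q, t) = Mul(-6, t)
Function('f')(F) = Mul(F, Add(30, F)) (Function('f')(F) = Mul(F, Add(Mul(-6, -5), F)) = Mul(F, Add(30, F)))
Add(Function('f')(10), Mul(-1, y)) = Add(Mul(10, Add(30, 10)), Mul(-1, -2227)) = Add(Mul(10, 40), 2227) = Add(400, 2227) = 2627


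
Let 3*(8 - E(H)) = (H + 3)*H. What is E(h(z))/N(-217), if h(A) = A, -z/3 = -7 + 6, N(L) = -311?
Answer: -2/311 ≈ -0.0064309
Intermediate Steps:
z = 3 (z = -3*(-7 + 6) = -3*(-1) = 3)
E(H) = 8 - H*(3 + H)/3 (E(H) = 8 - (H + 3)*H/3 = 8 - (3 + H)*H/3 = 8 - H*(3 + H)/3)
E(h(z))/N(-217) = (8 - 1*3 - ⅓*3²)/(-311) = (8 - 3 - ⅓*9)*(-1/311) = (8 - 3 - 3)*(-1/311) = 2*(-1/311) = -2/311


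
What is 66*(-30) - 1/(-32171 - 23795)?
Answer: -110812679/55966 ≈ -1980.0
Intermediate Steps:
66*(-30) - 1/(-32171 - 23795) = -1980 - 1/(-55966) = -1980 - 1*(-1/55966) = -1980 + 1/55966 = -110812679/55966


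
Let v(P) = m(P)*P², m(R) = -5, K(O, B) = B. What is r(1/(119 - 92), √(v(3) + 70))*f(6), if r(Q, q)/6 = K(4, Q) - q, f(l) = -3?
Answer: 268/3 ≈ 89.333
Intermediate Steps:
v(P) = -5*P²
r(Q, q) = -6*q + 6*Q (r(Q, q) = 6*(Q - q) = -6*q + 6*Q)
r(1/(119 - 92), √(v(3) + 70))*f(6) = (-6*√(-5*3² + 70) + 6/(119 - 92))*(-3) = (-6*√(-5*9 + 70) + 6/27)*(-3) = (-6*√(-45 + 70) + 6*(1/27))*(-3) = (-6*√25 + 2/9)*(-3) = (-6*5 + 2/9)*(-3) = (-30 + 2/9)*(-3) = -268/9*(-3) = 268/3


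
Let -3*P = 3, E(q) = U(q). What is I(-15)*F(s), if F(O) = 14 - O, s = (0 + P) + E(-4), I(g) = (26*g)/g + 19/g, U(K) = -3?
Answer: 2226/5 ≈ 445.20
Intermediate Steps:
E(q) = -3
P = -1 (P = -⅓*3 = -1)
I(g) = 26 + 19/g
s = -4 (s = (0 - 1) - 3 = -1 - 3 = -4)
I(-15)*F(s) = (26 + 19/(-15))*(14 - 1*(-4)) = (26 + 19*(-1/15))*(14 + 4) = (26 - 19/15)*18 = (371/15)*18 = 2226/5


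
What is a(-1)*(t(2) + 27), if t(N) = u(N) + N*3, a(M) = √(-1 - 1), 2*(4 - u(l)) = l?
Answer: 36*I*√2 ≈ 50.912*I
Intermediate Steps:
u(l) = 4 - l/2
a(M) = I*√2 (a(M) = √(-2) = I*√2)
t(N) = 4 + 5*N/2 (t(N) = (4 - N/2) + N*3 = (4 - N/2) + 3*N = 4 + 5*N/2)
a(-1)*(t(2) + 27) = (I*√2)*((4 + (5/2)*2) + 27) = (I*√2)*((4 + 5) + 27) = (I*√2)*(9 + 27) = (I*√2)*36 = 36*I*√2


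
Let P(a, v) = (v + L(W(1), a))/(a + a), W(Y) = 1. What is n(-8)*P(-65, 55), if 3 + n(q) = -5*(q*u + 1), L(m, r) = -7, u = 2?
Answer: -1728/65 ≈ -26.585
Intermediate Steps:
P(a, v) = (-7 + v)/(2*a) (P(a, v) = (v - 7)/(a + a) = (-7 + v)/((2*a)) = (-7 + v)*(1/(2*a)) = (-7 + v)/(2*a))
n(q) = -8 - 10*q (n(q) = -3 - 5*(q*2 + 1) = -3 - 5*(2*q + 1) = -3 - 5*(1 + 2*q) = -3 + (-5 - 10*q) = -8 - 10*q)
n(-8)*P(-65, 55) = (-8 - 10*(-8))*((1/2)*(-7 + 55)/(-65)) = (-8 + 80)*((1/2)*(-1/65)*48) = 72*(-24/65) = -1728/65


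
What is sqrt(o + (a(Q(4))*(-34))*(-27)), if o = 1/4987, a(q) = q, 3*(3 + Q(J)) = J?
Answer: I*sqrt(38051353583)/4987 ≈ 39.115*I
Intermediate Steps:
Q(J) = -3 + J/3
o = 1/4987 ≈ 0.00020052
sqrt(o + (a(Q(4))*(-34))*(-27)) = sqrt(1/4987 + ((-3 + (1/3)*4)*(-34))*(-27)) = sqrt(1/4987 + ((-3 + 4/3)*(-34))*(-27)) = sqrt(1/4987 - 5/3*(-34)*(-27)) = sqrt(1/4987 + (170/3)*(-27)) = sqrt(1/4987 - 1530) = sqrt(-7630109/4987) = I*sqrt(38051353583)/4987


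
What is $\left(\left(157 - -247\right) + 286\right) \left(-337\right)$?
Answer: $-232530$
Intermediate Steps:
$\left(\left(157 - -247\right) + 286\right) \left(-337\right) = \left(\left(157 + 247\right) + 286\right) \left(-337\right) = \left(404 + 286\right) \left(-337\right) = 690 \left(-337\right) = -232530$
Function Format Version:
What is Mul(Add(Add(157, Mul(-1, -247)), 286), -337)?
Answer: -232530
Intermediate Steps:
Mul(Add(Add(157, Mul(-1, -247)), 286), -337) = Mul(Add(Add(157, 247), 286), -337) = Mul(Add(404, 286), -337) = Mul(690, -337) = -232530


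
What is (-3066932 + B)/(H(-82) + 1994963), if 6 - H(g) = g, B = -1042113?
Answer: -4109045/1995051 ≈ -2.0596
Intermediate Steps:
H(g) = 6 - g
(-3066932 + B)/(H(-82) + 1994963) = (-3066932 - 1042113)/((6 - 1*(-82)) + 1994963) = -4109045/((6 + 82) + 1994963) = -4109045/(88 + 1994963) = -4109045/1995051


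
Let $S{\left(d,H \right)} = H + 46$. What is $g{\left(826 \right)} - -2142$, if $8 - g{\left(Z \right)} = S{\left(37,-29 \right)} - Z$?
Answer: $2959$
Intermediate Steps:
$S{\left(d,H \right)} = 46 + H$
$g{\left(Z \right)} = -9 + Z$ ($g{\left(Z \right)} = 8 - \left(\left(46 - 29\right) - Z\right) = 8 - \left(17 - Z\right) = 8 + \left(-17 + Z\right) = -9 + Z$)
$g{\left(826 \right)} - -2142 = \left(-9 + 826\right) - -2142 = 817 + 2142 = 2959$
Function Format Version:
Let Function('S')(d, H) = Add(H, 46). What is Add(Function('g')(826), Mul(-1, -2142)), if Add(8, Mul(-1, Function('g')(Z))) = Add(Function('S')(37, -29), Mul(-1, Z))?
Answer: 2959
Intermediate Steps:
Function('S')(d, H) = Add(46, H)
Function('g')(Z) = Add(-9, Z) (Function('g')(Z) = Add(8, Mul(-1, Add(Add(46, -29), Mul(-1, Z)))) = Add(8, Mul(-1, Add(17, Mul(-1, Z)))) = Add(8, Add(-17, Z)) = Add(-9, Z))
Add(Function('g')(826), Mul(-1, -2142)) = Add(Add(-9, 826), Mul(-1, -2142)) = Add(817, 2142) = 2959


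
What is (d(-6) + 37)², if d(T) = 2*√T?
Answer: 1345 + 148*I*√6 ≈ 1345.0 + 362.52*I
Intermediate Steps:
(d(-6) + 37)² = (2*√(-6) + 37)² = (2*(I*√6) + 37)² = (2*I*√6 + 37)² = (37 + 2*I*√6)²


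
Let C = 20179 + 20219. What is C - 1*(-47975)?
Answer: 88373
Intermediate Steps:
C = 40398
C - 1*(-47975) = 40398 - 1*(-47975) = 40398 + 47975 = 88373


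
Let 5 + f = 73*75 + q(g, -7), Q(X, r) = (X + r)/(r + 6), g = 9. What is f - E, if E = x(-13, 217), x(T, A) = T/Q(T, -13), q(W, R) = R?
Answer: 10933/2 ≈ 5466.5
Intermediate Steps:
Q(X, r) = (X + r)/(6 + r)
x(T, A) = T/(13/7 - T/7) (x(T, A) = T/(((T - 13)/(6 - 13))) = T/(((-13 + T)/(-7))) = T/((-(-13 + T)/7)) = T/(13/7 - T/7))
f = 5463 (f = -5 + (73*75 - 7) = -5 + (5475 - 7) = -5 + 5468 = 5463)
E = -7/2 (E = 7*(-13)/(13 - 1*(-13)) = 7*(-13)/(13 + 13) = 7*(-13)/26 = 7*(-13)*(1/26) = -7/2 ≈ -3.5000)
f - E = 5463 - 1*(-7/2) = 5463 + 7/2 = 10933/2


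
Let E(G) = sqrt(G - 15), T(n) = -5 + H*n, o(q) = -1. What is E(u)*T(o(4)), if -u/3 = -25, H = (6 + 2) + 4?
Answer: -34*sqrt(15) ≈ -131.68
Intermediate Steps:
H = 12 (H = 8 + 4 = 12)
T(n) = -5 + 12*n
u = 75 (u = -3*(-25) = 75)
E(G) = sqrt(-15 + G)
E(u)*T(o(4)) = sqrt(-15 + 75)*(-5 + 12*(-1)) = sqrt(60)*(-5 - 12) = (2*sqrt(15))*(-17) = -34*sqrt(15)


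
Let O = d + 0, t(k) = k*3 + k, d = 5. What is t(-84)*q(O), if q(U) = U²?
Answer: -8400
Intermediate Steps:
t(k) = 4*k (t(k) = 3*k + k = 4*k)
O = 5 (O = 5 + 0 = 5)
t(-84)*q(O) = (4*(-84))*5² = -336*25 = -8400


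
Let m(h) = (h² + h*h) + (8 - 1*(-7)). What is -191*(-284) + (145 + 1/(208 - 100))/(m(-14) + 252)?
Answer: 3860669629/71172 ≈ 54244.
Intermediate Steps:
m(h) = 15 + 2*h² (m(h) = (h² + h²) + (8 + 7) = 2*h² + 15 = 15 + 2*h²)
-191*(-284) + (145 + 1/(208 - 100))/(m(-14) + 252) = -191*(-284) + (145 + 1/(208 - 100))/((15 + 2*(-14)²) + 252) = 54244 + (145 + 1/108)/((15 + 2*196) + 252) = 54244 + (145 + 1/108)/((15 + 392) + 252) = 54244 + 15661/(108*(407 + 252)) = 54244 + (15661/108)/659 = 54244 + (15661/108)*(1/659) = 54244 + 15661/71172 = 3860669629/71172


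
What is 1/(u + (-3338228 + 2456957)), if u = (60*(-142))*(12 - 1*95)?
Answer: -1/174111 ≈ -5.7435e-6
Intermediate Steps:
u = 707160 (u = -8520*(12 - 95) = -8520*(-83) = 707160)
1/(u + (-3338228 + 2456957)) = 1/(707160 + (-3338228 + 2456957)) = 1/(707160 - 881271) = 1/(-174111) = -1/174111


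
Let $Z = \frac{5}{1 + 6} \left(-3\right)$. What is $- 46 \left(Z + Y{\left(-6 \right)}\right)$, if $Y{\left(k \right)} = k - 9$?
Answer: $\frac{5520}{7} \approx 788.57$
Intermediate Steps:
$Y{\left(k \right)} = -9 + k$
$Z = - \frac{15}{7}$ ($Z = \frac{5}{7} \left(-3\right) = - \frac{15}{7} \approx -2.1429$)
$- 46 \left(Z + Y{\left(-6 \right)}\right) = - 46 \left(- \frac{15}{7} - 15\right) = \left(-46\right) \left(- \frac{120}{7}\right) = \frac{5520}{7}$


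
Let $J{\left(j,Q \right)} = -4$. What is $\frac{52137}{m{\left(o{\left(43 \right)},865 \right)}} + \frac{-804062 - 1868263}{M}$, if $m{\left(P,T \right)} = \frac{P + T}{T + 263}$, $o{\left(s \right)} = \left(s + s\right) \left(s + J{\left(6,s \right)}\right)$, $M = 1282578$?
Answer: $\frac{25139275034211}{1803732194} \approx 13937.0$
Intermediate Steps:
$o{\left(s \right)} = 2 s \left(-4 + s\right)$ ($o{\left(s \right)} = \left(s + s\right) \left(s - 4\right) = 2 s \left(-4 + s\right)$)
$m{\left(P,T \right)} = \frac{P + T}{263 + T}$
$\frac{52137}{m{\left(o{\left(43 \right)},865 \right)}} + \frac{-804062 - 1868263}{M} = \frac{52137}{\frac{1}{263 + 865} \left(2 \cdot 43 \left(-4 + 43\right) + 865\right)} + \frac{-804062 - 1868263}{1282578} = \frac{52137}{\frac{1}{1128} \left(2 \cdot 43 \cdot 39 + 865\right)} - \frac{890775}{427526} = \frac{52137}{\frac{1}{1128} \left(3354 + 865\right)} - \frac{890775}{427526} = \frac{52137}{\frac{1}{1128} \cdot 4219} - \frac{890775}{427526} = \frac{52137}{\frac{4219}{1128}} - \frac{890775}{427526} = 52137 \cdot \frac{1128}{4219} - \frac{890775}{427526} = \frac{58810536}{4219} - \frac{890775}{427526} = \frac{25139275034211}{1803732194}$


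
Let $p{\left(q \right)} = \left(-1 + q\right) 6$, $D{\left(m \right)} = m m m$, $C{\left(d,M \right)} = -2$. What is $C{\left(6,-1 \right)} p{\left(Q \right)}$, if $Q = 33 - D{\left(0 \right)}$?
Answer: $-384$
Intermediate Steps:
$D{\left(m \right)} = m^{3}$ ($D{\left(m \right)} = m^{2} m = m^{3}$)
$Q = 33$ ($Q = 33 - 0^{3} = 33 - 0 = 33 + 0 = 33$)
$p{\left(q \right)} = -6 + 6 q$
$C{\left(6,-1 \right)} p{\left(Q \right)} = - 2 \left(-6 + 6 \cdot 33\right) = - 2 \left(-6 + 198\right) = \left(-2\right) 192 = -384$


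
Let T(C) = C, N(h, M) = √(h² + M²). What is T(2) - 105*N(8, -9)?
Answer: 2 - 105*√145 ≈ -1262.4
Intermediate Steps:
N(h, M) = √(M² + h²)
T(2) - 105*N(8, -9) = 2 - 105*√((-9)² + 8²) = 2 - 105*√(81 + 64) = 2 - 105*√145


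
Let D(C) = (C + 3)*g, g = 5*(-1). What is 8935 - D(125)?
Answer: 9575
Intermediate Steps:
g = -5
D(C) = -15 - 5*C (D(C) = (C + 3)*(-5) = (3 + C)*(-5) = -15 - 5*C)
8935 - D(125) = 8935 - (-15 - 5*125) = 8935 - (-15 - 625) = 8935 - 1*(-640) = 8935 + 640 = 9575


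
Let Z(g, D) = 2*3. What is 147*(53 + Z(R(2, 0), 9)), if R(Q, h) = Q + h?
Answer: 8673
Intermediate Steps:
Z(g, D) = 6
147*(53 + Z(R(2, 0), 9)) = 147*(53 + 6) = 147*59 = 8673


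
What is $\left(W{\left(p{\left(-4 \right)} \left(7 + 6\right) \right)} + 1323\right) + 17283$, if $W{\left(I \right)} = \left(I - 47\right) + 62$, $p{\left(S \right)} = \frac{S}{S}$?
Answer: $18634$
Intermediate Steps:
$p{\left(S \right)} = 1$
$W{\left(I \right)} = 15 + I$ ($W{\left(I \right)} = \left(-47 + I\right) + 62 = 15 + I$)
$\left(W{\left(p{\left(-4 \right)} \left(7 + 6\right) \right)} + 1323\right) + 17283 = \left(\left(15 + 1 \left(7 + 6\right)\right) + 1323\right) + 17283 = \left(\left(15 + 1 \cdot 13\right) + 1323\right) + 17283 = \left(\left(15 + 13\right) + 1323\right) + 17283 = \left(28 + 1323\right) + 17283 = 1351 + 17283 = 18634$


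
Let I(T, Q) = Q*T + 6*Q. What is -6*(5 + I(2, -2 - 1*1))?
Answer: 114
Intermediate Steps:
I(T, Q) = 6*Q + Q*T
-6*(5 + I(2, -2 - 1*1)) = -6*(5 + (-2 - 1*1)*(6 + 2)) = -6*(5 + (-2 - 1)*8) = -6*(5 - 3*8) = -6*(5 - 24) = -6*(-19) = 114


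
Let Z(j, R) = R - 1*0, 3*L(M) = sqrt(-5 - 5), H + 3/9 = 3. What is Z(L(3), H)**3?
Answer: 512/27 ≈ 18.963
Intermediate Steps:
H = 8/3 (H = -1/3 + 3 = 8/3 ≈ 2.6667)
L(M) = I*sqrt(10)/3 (L(M) = sqrt(-5 - 5)/3 = sqrt(-10)/3 = (I*sqrt(10))/3 = I*sqrt(10)/3)
Z(j, R) = R (Z(j, R) = R + 0 = R)
Z(L(3), H)**3 = (8/3)**3 = 512/27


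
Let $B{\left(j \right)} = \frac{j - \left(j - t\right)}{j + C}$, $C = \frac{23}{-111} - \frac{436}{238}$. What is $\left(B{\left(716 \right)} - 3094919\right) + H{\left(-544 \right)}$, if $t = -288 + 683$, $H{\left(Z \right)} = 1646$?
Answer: $- \frac{29171752303002}{9430709} \approx -3.0933 \cdot 10^{6}$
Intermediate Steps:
$C = - \frac{26935}{13209}$ ($C = 23 \left(- \frac{1}{111}\right) - \frac{218}{119} = - \frac{23}{111} - \frac{218}{119} = - \frac{26935}{13209} \approx -2.0391$)
$t = 395$
$B{\left(j \right)} = \frac{395}{- \frac{26935}{13209} + j}$ ($B{\left(j \right)} = \frac{j - \left(-395 + j\right)}{j - \frac{26935}{13209}} = \frac{395}{- \frac{26935}{13209} + j}$)
$\left(B{\left(716 \right)} - 3094919\right) + H{\left(-544 \right)} = \left(\frac{5217555}{-26935 + 13209 \cdot 716} - 3094919\right) + 1646 = \left(\frac{5217555}{-26935 + 9457644} - 3094919\right) + 1646 = \left(\frac{5217555}{9430709} - 3094919\right) + 1646 = - \frac{29187275250016}{9430709} + 1646 = - \frac{29171752303002}{9430709}$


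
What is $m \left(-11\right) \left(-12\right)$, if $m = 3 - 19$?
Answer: $-2112$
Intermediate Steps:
$m = -16$ ($m = 3 - 19 = -16$)
$m \left(-11\right) \left(-12\right) = \left(-16\right) \left(-11\right) \left(-12\right) = 176 \left(-12\right) = -2112$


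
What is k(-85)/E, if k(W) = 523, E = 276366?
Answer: 523/276366 ≈ 0.0018924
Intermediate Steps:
k(-85)/E = 523/276366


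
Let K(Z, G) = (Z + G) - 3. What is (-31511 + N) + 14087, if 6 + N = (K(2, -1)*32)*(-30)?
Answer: -15510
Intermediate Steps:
K(Z, G) = -3 + G + Z (K(Z, G) = (G + Z) - 3 = -3 + G + Z)
N = 1914 (N = -6 + ((-3 - 1 + 2)*32)*(-30) = -6 - 2*32*(-30) = -6 - 64*(-30) = -6 + 1920 = 1914)
(-31511 + N) + 14087 = (-31511 + 1914) + 14087 = -29597 + 14087 = -15510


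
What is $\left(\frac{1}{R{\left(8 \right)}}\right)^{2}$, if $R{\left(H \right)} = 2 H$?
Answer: $\frac{1}{256} \approx 0.0039063$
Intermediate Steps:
$\left(\frac{1}{R{\left(8 \right)}}\right)^{2} = \left(\frac{1}{2 \cdot 8}\right)^{2} = \left(\frac{1}{16}\right)^{2} = \frac{1}{256}$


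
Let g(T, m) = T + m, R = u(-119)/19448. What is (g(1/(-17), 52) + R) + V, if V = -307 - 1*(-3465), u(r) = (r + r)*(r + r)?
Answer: 15620895/4862 ≈ 3212.9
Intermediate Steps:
u(r) = 4*r² (u(r) = (2*r)*(2*r) = 4*r²)
R = 833/286 (R = (4*(-119)²)/19448 = (4*14161)*(1/19448) = 56644*(1/19448) = 833/286 ≈ 2.9126)
V = 3158 (V = -307 + 3465 = 3158)
(g(1/(-17), 52) + R) + V = ((1/(-17) + 52) + 833/286) + 3158 = ((-1/17 + 52) + 833/286) + 3158 = (883/17 + 833/286) + 3158 = 266699/4862 + 3158 = 15620895/4862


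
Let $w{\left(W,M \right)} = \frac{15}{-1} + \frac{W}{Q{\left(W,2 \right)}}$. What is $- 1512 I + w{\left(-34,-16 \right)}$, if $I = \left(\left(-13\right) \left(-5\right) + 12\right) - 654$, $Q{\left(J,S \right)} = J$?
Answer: $872410$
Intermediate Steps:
$w{\left(W,M \right)} = -14$ ($w{\left(W,M \right)} = \frac{15}{-1} + \frac{W}{W} = 15 \left(-1\right) + 1 = -15 + 1 = -14$)
$I = -577$ ($I = \left(65 + 12\right) - 654 = 77 - 654 = -577$)
$- 1512 I + w{\left(-34,-16 \right)} = \left(-1512\right) \left(-577\right) - 14 = 872424 - 14 = 872410$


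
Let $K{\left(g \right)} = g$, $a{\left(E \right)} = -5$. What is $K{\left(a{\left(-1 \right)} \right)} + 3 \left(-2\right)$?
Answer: $-11$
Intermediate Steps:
$K{\left(a{\left(-1 \right)} \right)} + 3 \left(-2\right) = -5 + 3 \left(-2\right) = -5 - 6 = -11$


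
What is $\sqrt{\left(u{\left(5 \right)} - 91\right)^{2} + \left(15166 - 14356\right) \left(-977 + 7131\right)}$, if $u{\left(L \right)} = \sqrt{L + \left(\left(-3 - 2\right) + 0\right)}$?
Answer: $\sqrt{4993021} \approx 2234.5$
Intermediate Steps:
$u{\left(L \right)} = \sqrt{-5 + L}$ ($u{\left(L \right)} = \sqrt{L + \left(-5 + 0\right)} = \sqrt{L - 5} = \sqrt{-5 + L}$)
$\sqrt{\left(u{\left(5 \right)} - 91\right)^{2} + \left(15166 - 14356\right) \left(-977 + 7131\right)} = \sqrt{\left(\sqrt{-5 + 5} - 91\right)^{2} + \left(15166 - 14356\right) \left(-977 + 7131\right)} = \sqrt{\left(\sqrt{0} - 91\right)^{2} + 810 \cdot 6154} = \sqrt{\left(0 - 91\right)^{2} + 4984740} = \sqrt{\left(-91\right)^{2} + 4984740} = \sqrt{8281 + 4984740} = \sqrt{4993021}$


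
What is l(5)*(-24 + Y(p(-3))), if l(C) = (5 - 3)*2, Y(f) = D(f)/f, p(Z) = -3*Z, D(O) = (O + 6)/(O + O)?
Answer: -2582/27 ≈ -95.630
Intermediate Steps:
D(O) = (6 + O)/(2*O) (D(O) = (6 + O)/((2*O)) = (6 + O)*(1/(2*O)) = (6 + O)/(2*O))
Y(f) = (6 + f)/(2*f**2) (Y(f) = ((6 + f)/(2*f))/f = (6 + f)/(2*f**2))
l(C) = 4 (l(C) = 2*2 = 4)
l(5)*(-24 + Y(p(-3))) = 4*(-24 + (6 - 3*(-3))/(2*(-3*(-3))**2)) = 4*(-24 + (1/2)*(6 + 9)/9**2) = 4*(-24 + (1/2)*(1/81)*15) = 4*(-24 + 5/54) = 4*(-1291/54) = -2582/27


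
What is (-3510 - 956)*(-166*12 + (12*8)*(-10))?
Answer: 13183632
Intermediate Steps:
(-3510 - 956)*(-166*12 + (12*8)*(-10)) = -4466*(-1992 + 96*(-10)) = -4466*(-1992 - 960) = -4466*(-2952) = 13183632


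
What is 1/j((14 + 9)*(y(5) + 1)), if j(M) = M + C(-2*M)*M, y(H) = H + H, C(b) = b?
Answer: -1/127765 ≈ -7.8269e-6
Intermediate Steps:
y(H) = 2*H
j(M) = M - 2*M**2 (j(M) = M + (-2*M)*M = M - 2*M**2)
1/j((14 + 9)*(y(5) + 1)) = 1/(((14 + 9)*(2*5 + 1))*(1 - 2*(14 + 9)*(2*5 + 1))) = 1/((23*(10 + 1))*(1 - 46*(10 + 1))) = 1/((23*11)*(1 - 46*11)) = 1/(253*(1 - 2*253)) = 1/(253*(1 - 506)) = 1/(253*(-505)) = 1/(-127765) = -1/127765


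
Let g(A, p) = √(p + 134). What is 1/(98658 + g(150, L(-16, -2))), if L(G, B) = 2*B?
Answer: 49329/4866700417 - √130/9733400834 ≈ 1.0135e-5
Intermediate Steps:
g(A, p) = √(134 + p)
1/(98658 + g(150, L(-16, -2))) = 1/(98658 + √(134 + 2*(-2))) = 1/(98658 + √(134 - 4)) = 1/(98658 + √130)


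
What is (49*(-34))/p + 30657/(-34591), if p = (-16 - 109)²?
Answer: -536644231/540484375 ≈ -0.99290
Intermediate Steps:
p = 15625 (p = (-125)² = 15625)
(49*(-34))/p + 30657/(-34591) = (49*(-34))/15625 + 30657/(-34591) = -1666*1/15625 + 30657*(-1/34591) = -1666/15625 - 30657/34591 = -536644231/540484375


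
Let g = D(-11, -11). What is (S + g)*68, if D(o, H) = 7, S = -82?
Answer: -5100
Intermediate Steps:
g = 7
(S + g)*68 = (-82 + 7)*68 = -75*68 = -5100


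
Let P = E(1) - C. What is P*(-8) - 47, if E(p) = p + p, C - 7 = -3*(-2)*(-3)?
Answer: -151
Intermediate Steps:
C = -11 (C = 7 - 3*(-2)*(-3) = 7 + 6*(-3) = 7 - 18 = -11)
E(p) = 2*p
P = 13 (P = 2*1 - 1*(-11) = 2 + 11 = 13)
P*(-8) - 47 = 13*(-8) - 47 = -104 - 47 = -151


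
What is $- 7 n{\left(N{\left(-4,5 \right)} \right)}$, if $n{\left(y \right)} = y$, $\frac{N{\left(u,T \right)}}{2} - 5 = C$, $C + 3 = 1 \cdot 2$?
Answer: $-56$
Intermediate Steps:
$C = -1$ ($C = -3 + 1 \cdot 2 = -3 + 2 = -1$)
$N{\left(u,T \right)} = 8$ ($N{\left(u,T \right)} = 10 + 2 \left(-1\right) = 10 - 2 = 8$)
$- 7 n{\left(N{\left(-4,5 \right)} \right)} = \left(-7\right) 8 = -56$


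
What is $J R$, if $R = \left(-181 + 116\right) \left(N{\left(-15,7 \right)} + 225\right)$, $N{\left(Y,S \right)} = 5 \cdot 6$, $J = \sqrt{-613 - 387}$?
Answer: $- 165750 i \sqrt{10} \approx - 5.2415 \cdot 10^{5} i$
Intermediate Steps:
$J = 10 i \sqrt{10}$ ($J = \sqrt{-1000} = 10 i \sqrt{10} \approx 31.623 i$)
$N{\left(Y,S \right)} = 30$
$R = -16575$ ($R = \left(-181 + 116\right) \left(30 + 225\right) = \left(-65\right) 255 = -16575$)
$J R = 10 i \sqrt{10} \left(-16575\right) = - 165750 i \sqrt{10}$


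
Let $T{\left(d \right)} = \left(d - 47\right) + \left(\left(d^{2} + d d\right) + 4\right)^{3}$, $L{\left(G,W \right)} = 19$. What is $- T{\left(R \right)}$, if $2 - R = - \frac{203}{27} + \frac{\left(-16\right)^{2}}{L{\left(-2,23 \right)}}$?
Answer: $- \frac{799893763752225645692}{18226538222455809} \approx -43886.0$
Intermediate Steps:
$R = - \frac{2029}{513}$ ($R = 2 - \left(- \frac{203}{27} + \frac{\left(-16\right)^{2}}{19}\right) = 2 - \left(\left(-203\right) \frac{1}{27} + 256 \cdot \frac{1}{19}\right) = 2 - \left(- \frac{203}{27} + \frac{256}{19}\right) = 2 - \frac{3055}{513} = - \frac{2029}{513} \approx -3.9552$)
$T{\left(d \right)} = -47 + d + \left(4 + 2 d^{2}\right)^{3}$ ($T{\left(d \right)} = \left(-47 + d\right) + \left(\left(d^{2} + d^{2}\right) + 4\right)^{3} = \left(-47 + d\right) + \left(2 d^{2} + 4\right)^{3} = \left(-47 + d\right) + \left(4 + 2 d^{2}\right)^{3} = -47 + d + \left(4 + 2 d^{2}\right)^{3}$)
$- T{\left(R \right)} = - (-47 - \frac{2029}{513} + 8 \left(2 + \left(- \frac{2029}{513}\right)^{2}\right)^{3}) = - (-47 - \frac{2029}{513} + 8 \left(2 + \frac{4116841}{263169}\right)^{3}) = - (-47 - \frac{2029}{513} + 8 \left(\frac{4643179}{263169}\right)^{3}) = - (-47 - \frac{2029}{513} + 8 \cdot \frac{100102812503417824339}{18226538222455809}) = - (-47 - \frac{2029}{513} + \frac{800822500027342594712}{18226538222455809}) = \left(-1\right) \frac{799893763752225645692}{18226538222455809} = - \frac{799893763752225645692}{18226538222455809}$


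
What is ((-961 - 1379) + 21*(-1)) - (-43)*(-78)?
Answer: -5715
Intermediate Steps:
((-961 - 1379) + 21*(-1)) - (-43)*(-78) = (-2340 - 21) - 1*3354 = -2361 - 3354 = -5715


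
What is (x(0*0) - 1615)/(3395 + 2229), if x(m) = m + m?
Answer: -85/296 ≈ -0.28716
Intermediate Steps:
x(m) = 2*m
(x(0*0) - 1615)/(3395 + 2229) = (2*(0*0) - 1615)/(3395 + 2229) = (2*0 - 1615)/5624 = (0 - 1615)*(1/5624) = -1615*1/5624 = -85/296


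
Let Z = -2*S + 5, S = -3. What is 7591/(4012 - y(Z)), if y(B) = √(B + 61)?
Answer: 7613773/4024018 + 22773*√2/8048036 ≈ 1.8961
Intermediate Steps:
Z = 11 (Z = -2*(-3) + 5 = 6 + 5 = 11)
y(B) = √(61 + B)
7591/(4012 - y(Z)) = 7591/(4012 - √(61 + 11)) = 7591/(4012 - √72) = 7591/(4012 - 6*√2)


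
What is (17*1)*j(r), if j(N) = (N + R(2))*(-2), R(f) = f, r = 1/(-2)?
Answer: -51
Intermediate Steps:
r = -½ ≈ -0.50000
j(N) = -4 - 2*N (j(N) = (N + 2)*(-2) = (2 + N)*(-2) = -4 - 2*N)
(17*1)*j(r) = (17*1)*(-4 - 2*(-½)) = 17*(-4 + 1) = 17*(-3) = -51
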